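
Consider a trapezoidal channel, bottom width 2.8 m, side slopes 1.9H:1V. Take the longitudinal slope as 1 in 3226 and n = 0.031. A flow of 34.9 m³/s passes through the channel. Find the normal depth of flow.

Manning's equation rearranged: A R^(2/3) = nQ / (1·√S) = 0.031 × 34.9 / (√0.00031) = 61.45.
At y = 2.84 m: A R^(2/3) = 31.21 — too small.
At y = 4.81 m: A R^(2/3) = 104.3 — too large.
At y = 3.83 m: A R^(2/3) = 61.37 — ≈ 61.45.

y_n = 3.83 m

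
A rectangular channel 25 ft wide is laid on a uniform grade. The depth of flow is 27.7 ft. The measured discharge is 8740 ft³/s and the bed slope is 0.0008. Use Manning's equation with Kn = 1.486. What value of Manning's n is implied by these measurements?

n = 0.014

Flow area A = b·y = 25 × 27.7 = 692.5 ft². Wetted perimeter P = b + 2y = 25 + 2×27.7 = 80.4 ft.
Hydraulic radius R = A/P = 692.5/80.4 = 8.613 ft.
Rearranging Manning's equation: n = (1.486/Q) A R^(2/3) S^(1/2) = (1.486/8740) × 692.5 × 8.613^(2/3) × √0.0008 = 0.014.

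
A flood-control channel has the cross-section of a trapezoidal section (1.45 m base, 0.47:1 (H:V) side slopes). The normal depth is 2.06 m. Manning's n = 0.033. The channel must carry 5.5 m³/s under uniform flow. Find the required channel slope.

With bottom width b = 1.45 m and side slope z = 0.47: A = (b + zy)y = (1.45 + 0.47×2.06)×2.06 = 4.981 m²; P = b + 2y√(1+z²) = 1.45 + 2×2.06×1.105 = 6.002 m.
Hydraulic radius R = A/P = 4.981/6.002 = 0.8299 m.
From Manning's equation, S = [nQ / (1 A R^(2/3))]² = [0.033 × 5.5 / (1 × 4.981 × 0.8299^(2/3))]² = 0.0017.

S = 0.0017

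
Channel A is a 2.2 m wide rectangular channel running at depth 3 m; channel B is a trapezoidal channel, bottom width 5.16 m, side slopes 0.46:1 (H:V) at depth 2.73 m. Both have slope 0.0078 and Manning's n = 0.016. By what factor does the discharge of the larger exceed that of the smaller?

Channel A: Flow area A = b·y = 2.2 × 3 = 6.6 m². Wetted perimeter P = b + 2y = 2.2 + 2×3 = 8.2 m. Hydraulic radius R = A/P = 6.6/8.2 = 0.8049 m. Q_A = (1/0.016)·6.6·0.8049^(2/3)·√0.0078 = 31.52 m³/s.
Channel B: With bottom width b = 5.16 m and side slope z = 0.46: A = (b + zy)y = (5.16 + 0.46×2.73)×2.73 = 17.52 m²; P = b + 2y√(1+z²) = 5.16 + 2×2.73×1.101 = 11.17 m. Hydraulic radius R = A/P = 17.52/11.17 = 1.568 m. Q_B = (1/0.016)·17.52·1.568^(2/3)·√0.0078 = 130.5 m³/s.
The larger discharge is 130.5 m³/s and the smaller is 31.52 m³/s; the ratio is 4.14.

4.14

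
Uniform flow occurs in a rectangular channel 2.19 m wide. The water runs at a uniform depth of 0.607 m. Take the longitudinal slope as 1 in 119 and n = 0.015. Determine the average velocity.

V = 3.27 m/s

Flow area A = b·y = 2.19 × 0.607 = 1.329 m². Wetted perimeter P = b + 2y = 2.19 + 2×0.607 = 3.404 m.
Hydraulic radius R = A/P = 1.329/3.404 = 0.3905 m.
From Manning's equation, V = (1/n) R^(2/3) S^(1/2) = (1/0.015) × 0.3905^(2/3) × 0.008403^(1/2) = 3.27 m/s.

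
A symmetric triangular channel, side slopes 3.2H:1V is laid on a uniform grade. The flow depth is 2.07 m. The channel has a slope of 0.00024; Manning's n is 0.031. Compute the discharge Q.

For a triangular section with side slope z = 3.2: A = zy² = 3.2×2.07² = 13.71 m²; P = 2y√(1+z²) = 2×2.07×3.353 = 13.88 m.
Hydraulic radius R = A/P = 13.71/13.88 = 0.9879 m.
Manning's equation: Q = (1/n) A R^(2/3) S^(1/2) = (1/0.031) × 13.71 × 0.9879^(2/3) × 0.00024^(1/2) = 6.8 m³/s.

Q = 6.8 m³/s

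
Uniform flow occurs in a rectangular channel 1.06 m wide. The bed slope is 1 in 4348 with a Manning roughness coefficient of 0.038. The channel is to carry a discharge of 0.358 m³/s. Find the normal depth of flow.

y_n = 1.57 m

Manning's equation rearranged: A R^(2/3) = nQ / (1·√S) = 0.038 × 0.358 / (√0.00023) = 0.897.
Trying y = 1.39 m: A R^(2/3) = 0.778 — too small.
Trying y = 1.79 m: A R^(2/3) = 1.045 — too large.
Trying y = 1.57 m: A R^(2/3) = 0.8978 — matches.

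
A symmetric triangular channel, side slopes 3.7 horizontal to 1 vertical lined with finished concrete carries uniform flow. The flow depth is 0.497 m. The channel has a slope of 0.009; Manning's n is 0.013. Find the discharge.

Q = 2.57 m³/s

For a triangular section with side slope z = 3.7: A = zy² = 3.7×0.497² = 0.9139 m²; P = 2y√(1+z²) = 2×0.497×3.833 = 3.81 m.
Hydraulic radius R = A/P = 0.9139/3.81 = 0.2399 m.
Manning's equation: Q = (1/n) A R^(2/3) S^(1/2) = (1/0.013) × 0.9139 × 0.2399^(2/3) × 0.009^(1/2) = 2.57 m³/s.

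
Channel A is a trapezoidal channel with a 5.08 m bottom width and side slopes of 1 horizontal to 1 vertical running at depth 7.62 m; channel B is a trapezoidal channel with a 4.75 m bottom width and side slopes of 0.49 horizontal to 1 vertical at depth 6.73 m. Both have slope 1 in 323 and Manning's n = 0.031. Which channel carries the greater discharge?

Channel A: With bottom width b = 5.08 m and side slope z = 1: A = (b + zy)y = (5.08 + 1×7.62)×7.62 = 96.77 m²; P = b + 2y√(1+z²) = 5.08 + 2×7.62×1.414 = 26.63 m. Hydraulic radius R = A/P = 96.77/26.63 = 3.634 m. Q_A = (1/0.031)·96.77·3.634^(2/3)·√0.003096 = 410.5 m³/s.
Channel B: With bottom width b = 4.75 m and side slope z = 0.49: A = (b + zy)y = (4.75 + 0.49×6.73)×6.73 = 54.16 m²; P = b + 2y√(1+z²) = 4.75 + 2×6.73×1.114 = 19.74 m. Hydraulic radius R = A/P = 54.16/19.74 = 2.744 m. Q_B = (1/0.031)·54.16·2.744^(2/3)·√0.003096 = 190.5 m³/s.
Q_A = 410.5 m³/s vs Q_B = 190.5 m³/s, so channel A carries more.

channel A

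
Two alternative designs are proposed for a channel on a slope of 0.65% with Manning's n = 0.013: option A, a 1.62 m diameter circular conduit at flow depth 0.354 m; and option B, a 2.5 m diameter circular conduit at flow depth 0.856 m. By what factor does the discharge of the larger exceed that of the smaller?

Channel A: For a circular section of diameter D = 1.62 m at depth y = 0.354 m, the central angle is θ = 2 arccos(1 − 2y/D) = 1.946 rad. Then A = (D²/8)(θ − sin θ) = 0.333 m² and P = Dθ/2 = 1.576 m. Hydraulic radius R = A/P = 0.333/1.576 = 0.2113 m. Q_A = (1/0.013)·0.333·0.2113^(2/3)·√0.0065 = 0.7326 m³/s.
Channel B: For a circular section of diameter D = 2.5 m at depth y = 0.856 m, the central angle is θ = 2 arccos(1 − 2y/D) = 2.5 rad. Then A = (D²/8)(θ − sin θ) = 1.486 m² and P = Dθ/2 = 3.125 m. Hydraulic radius R = A/P = 1.486/3.125 = 0.4754 m. Q_B = (1/0.013)·1.486·0.4754^(2/3)·√0.0065 = 5.614 m³/s.
The larger discharge is 5.614 m³/s and the smaller is 0.7326 m³/s; the ratio is 7.66.

7.66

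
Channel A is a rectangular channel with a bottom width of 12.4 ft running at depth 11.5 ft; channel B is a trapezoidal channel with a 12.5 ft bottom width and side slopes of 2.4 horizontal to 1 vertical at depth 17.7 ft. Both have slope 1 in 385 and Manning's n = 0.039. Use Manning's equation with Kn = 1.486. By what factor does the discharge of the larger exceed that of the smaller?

Channel A: Flow area A = b·y = 12.4 × 11.5 = 142.6 ft². Wetted perimeter P = b + 2y = 12.4 + 2×11.5 = 35.4 ft. Hydraulic radius R = A/P = 142.6/35.4 = 4.028 ft. Q_A = (1.486/0.039)·142.6·4.028^(2/3)·√0.002597 = 701.1 ft³/s.
Channel B: With bottom width b = 12.5 ft and side slope z = 2.4: A = (b + zy)y = (12.5 + 2.4×17.7)×17.7 = 973.1 ft²; P = b + 2y√(1+z²) = 12.5 + 2×17.7×2.6 = 104.5 ft. Hydraulic radius R = A/P = 973.1/104.5 = 9.309 ft. Q_B = (1.486/0.039)·973.1·9.309^(2/3)·√0.002597 = 8362 ft³/s.
The larger discharge is 8362 ft³/s and the smaller is 701.1 ft³/s; the ratio is 11.9.

11.9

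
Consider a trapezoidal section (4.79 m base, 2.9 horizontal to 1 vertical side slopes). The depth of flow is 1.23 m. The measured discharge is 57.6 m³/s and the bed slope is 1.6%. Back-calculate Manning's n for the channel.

n = 0.02

With bottom width b = 4.79 m and side slope z = 2.9: A = (b + zy)y = (4.79 + 2.9×1.23)×1.23 = 10.28 m²; P = b + 2y√(1+z²) = 4.79 + 2×1.23×3.068 = 12.34 m.
Hydraulic radius R = A/P = 10.28/12.34 = 0.8332 m.
Rearranging Manning's equation: n = (1/Q) A R^(2/3) S^(1/2) = (1/57.6) × 10.28 × 0.8332^(2/3) × √0.016 = 0.02.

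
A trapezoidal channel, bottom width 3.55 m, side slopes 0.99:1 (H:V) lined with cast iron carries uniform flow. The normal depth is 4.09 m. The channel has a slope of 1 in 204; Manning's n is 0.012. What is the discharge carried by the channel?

With bottom width b = 3.55 m and side slope z = 0.99: A = (b + zy)y = (3.55 + 0.99×4.09)×4.09 = 31.08 m²; P = b + 2y√(1+z²) = 3.55 + 2×4.09×1.407 = 15.06 m.
Hydraulic radius R = A/P = 31.08/15.06 = 2.064 m.
Manning's equation: Q = (1/n) A R^(2/3) S^(1/2) = (1/0.012) × 31.08 × 2.064^(2/3) × 0.004902^(1/2) = 294 m³/s.

Q = 294 m³/s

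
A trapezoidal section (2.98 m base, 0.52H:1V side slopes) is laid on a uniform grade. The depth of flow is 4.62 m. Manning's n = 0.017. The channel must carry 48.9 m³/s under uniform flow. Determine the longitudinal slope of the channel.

With bottom width b = 2.98 m and side slope z = 0.52: A = (b + zy)y = (2.98 + 0.52×4.62)×4.62 = 24.87 m²; P = b + 2y√(1+z²) = 2.98 + 2×4.62×1.127 = 13.39 m.
Hydraulic radius R = A/P = 24.87/13.39 = 1.856 m.
From Manning's equation, S = [nQ / (1 A R^(2/3))]² = [0.017 × 48.9 / (1 × 24.87 × 1.856^(2/3))]² = 0.00049.

S = 0.00049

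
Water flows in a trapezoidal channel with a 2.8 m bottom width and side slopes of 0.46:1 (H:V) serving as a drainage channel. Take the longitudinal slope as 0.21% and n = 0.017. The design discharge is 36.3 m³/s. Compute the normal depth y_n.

Manning's equation rearranged: A R^(2/3) = nQ / (1·√S) = 0.017 × 36.3 / (√0.0021) = 13.47.
Try y = 1.96 m: A R^(2/3) = 7.35 — short.
Try y = 2.8 m: A R^(2/3) = 13.47 — matches.

y_n = 2.8 m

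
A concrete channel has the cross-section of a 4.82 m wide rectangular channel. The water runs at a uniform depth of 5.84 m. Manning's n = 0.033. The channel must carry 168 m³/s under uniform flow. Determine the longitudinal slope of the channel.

S = 0.019

Flow area A = b·y = 4.82 × 5.84 = 28.15 m². Wetted perimeter P = b + 2y = 4.82 + 2×5.84 = 16.5 m.
Hydraulic radius R = A/P = 28.15/16.5 = 1.706 m.
From Manning's equation, S = [nQ / (1 A R^(2/3))]² = [0.033 × 168 / (1 × 28.15 × 1.706^(2/3))]² = 0.019.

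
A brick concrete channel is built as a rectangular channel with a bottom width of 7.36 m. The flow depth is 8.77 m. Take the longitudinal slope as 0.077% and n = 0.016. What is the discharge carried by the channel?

Q = 211 m³/s

Flow area A = b·y = 7.36 × 8.77 = 64.55 m². Wetted perimeter P = b + 2y = 7.36 + 2×8.77 = 24.9 m.
Hydraulic radius R = A/P = 64.55/24.9 = 2.592 m.
Manning's equation: Q = (1/n) A R^(2/3) S^(1/2) = (1/0.016) × 64.55 × 2.592^(2/3) × 0.00077^(1/2) = 211 m³/s.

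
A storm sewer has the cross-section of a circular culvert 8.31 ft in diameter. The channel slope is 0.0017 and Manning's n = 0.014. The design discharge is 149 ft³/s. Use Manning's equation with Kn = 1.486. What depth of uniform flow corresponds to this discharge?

y_n = 3.58 ft

Manning's equation rearranged: A R^(2/3) = nQ / (1.486·√S) = 0.014 × 149 / (1.486 × √0.0017) = 34.05.
Try y = 3.92 ft: A R^(2/3) = 39.95 — high.
Try y = 2.88 ft: A R^(2/3) = 22.79 — low.
Try y = 3.58 ft: A R^(2/3) = 34.04 — ≈ 34.05.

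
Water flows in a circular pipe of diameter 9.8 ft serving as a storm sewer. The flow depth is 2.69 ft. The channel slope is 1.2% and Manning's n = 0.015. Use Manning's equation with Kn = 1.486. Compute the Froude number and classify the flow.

supercritical

For a circular section of diameter D = 9.8 ft at depth y = 2.69 ft, the central angle is θ = 2 arccos(1 − 2y/D) = 2.206 rad. Then A = (D²/8)(θ − sin θ) = 16.82 ft² and P = Dθ/2 = 10.81 ft.
Hydraulic radius R = A/P = 16.82/10.81 = 1.556 ft.
V = (1.486/n) R^(2/3) √S = (1.486/0.015) × 1.556^(2/3) × √0.012 = 14.57 ft/s. Hydraulic depth D_h = A/T = 16.82/8.747 = 1.922 ft.
Froude number Fr = V/√(g·D_h) = 14.57/√(32.2×1.922) = 1.85, which is greater than 1, so the flow is supercritical.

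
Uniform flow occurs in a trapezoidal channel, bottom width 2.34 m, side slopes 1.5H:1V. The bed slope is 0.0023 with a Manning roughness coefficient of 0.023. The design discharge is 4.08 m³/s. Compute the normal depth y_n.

Manning's equation rearranged: A R^(2/3) = nQ / (1·√S) = 0.023 × 4.08 / (√0.0023) = 1.957.
Try y = 0.718 m: A R^(2/3) = 1.541 — low.
Try y = 0.936 m: A R^(2/3) = 2.529 — high.
Try y = 0.817 m: A R^(2/3) = 1.958 — ≈ 1.957.

y_n = 0.817 m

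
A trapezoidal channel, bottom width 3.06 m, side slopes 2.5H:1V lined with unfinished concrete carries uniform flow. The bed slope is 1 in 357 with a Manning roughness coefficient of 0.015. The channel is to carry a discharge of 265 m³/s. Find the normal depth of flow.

Manning's equation rearranged: A R^(2/3) = nQ / (1·√S) = 0.015 × 265 / (√0.002801) = 75.11.
Try y = 3.32 m: A R^(2/3) = 55.83 — too small.
Try y = 4.22 m: A R^(2/3) = 97.96 — too large.
Try y = 3.77 m: A R^(2/3) = 75.08 — ≈ 75.11.

y_n = 3.77 m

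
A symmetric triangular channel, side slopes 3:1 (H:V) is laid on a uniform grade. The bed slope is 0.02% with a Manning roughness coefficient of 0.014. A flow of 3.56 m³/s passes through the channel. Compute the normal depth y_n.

Manning's equation rearranged: A R^(2/3) = nQ / (1·√S) = 0.014 × 3.56 / (√0.0002) = 3.524.
Try y = 1.04 m: A R^(2/3) = 2.026 — short.
Try y = 1.48 m: A R^(2/3) = 5.191 — over.
Try y = 1.28 m: A R^(2/3) = 3.524 — close enough.

y_n = 1.28 m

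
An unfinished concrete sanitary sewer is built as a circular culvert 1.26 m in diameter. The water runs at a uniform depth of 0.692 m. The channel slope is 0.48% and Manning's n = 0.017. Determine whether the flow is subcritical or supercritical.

For a circular section of diameter D = 1.26 m at depth y = 0.692 m, the central angle is θ = 2 arccos(1 − 2y/D) = 3.339 rad. Then A = (D²/8)(θ − sin θ) = 0.7014 m² and P = Dθ/2 = 2.103 m.
Hydraulic radius R = A/P = 0.7014/2.103 = 0.3335 m.
V = (1/n) R^(2/3) √S = (1/0.017) × 0.3335^(2/3) × √0.0048 = 1.96 m/s. Hydraulic depth D_h = A/T = 0.7014/1.254 = 0.5594 m.
Froude number Fr = V/√(g·D_h) = 1.96/√(9.81×0.5594) = 0.837, which is less than 1, so the flow is subcritical.

subcritical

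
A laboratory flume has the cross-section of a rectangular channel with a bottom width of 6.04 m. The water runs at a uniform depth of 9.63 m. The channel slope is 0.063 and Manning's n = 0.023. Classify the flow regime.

Flow area A = b·y = 6.04 × 9.63 = 58.17 m². Wetted perimeter P = b + 2y = 6.04 + 2×9.63 = 25.3 m.
Hydraulic radius R = A/P = 58.17/25.3 = 2.299 m.
V = (1/n) R^(2/3) √S = (1/0.023) × 2.299^(2/3) × √0.063 = 19.01 m/s. Hydraulic depth D_h = A/T = 58.17/6.04 = 9.63 m.
Froude number Fr = V/√(g·D_h) = 19.01/√(9.81×9.63) = 1.96, which is greater than 1, so the flow is supercritical.

supercritical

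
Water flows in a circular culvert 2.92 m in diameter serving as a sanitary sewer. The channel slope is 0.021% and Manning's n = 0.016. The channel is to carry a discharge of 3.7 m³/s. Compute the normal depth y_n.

Manning's equation rearranged: A R^(2/3) = nQ / (1·√S) = 0.016 × 3.7 / (√0.00021) = 4.085.
Trying y = 2.4 m: A R^(2/3) = 5.443 — over.
Trying y = 1.45 m: A R^(2/3) = 2.683 — short.
Trying y = 1.89 m: A R^(2/3) = 4.082 — close enough.

y_n = 1.89 m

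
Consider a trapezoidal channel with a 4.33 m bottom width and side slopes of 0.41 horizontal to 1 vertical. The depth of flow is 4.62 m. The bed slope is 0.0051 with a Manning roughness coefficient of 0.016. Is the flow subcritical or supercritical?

supercritical

With bottom width b = 4.33 m and side slope z = 0.41: A = (b + zy)y = (4.33 + 0.41×4.62)×4.62 = 28.76 m²; P = b + 2y√(1+z²) = 4.33 + 2×4.62×1.081 = 14.32 m.
Hydraulic radius R = A/P = 28.76/14.32 = 2.009 m.
V = (1/n) R^(2/3) √S = (1/0.016) × 2.009^(2/3) × √0.0051 = 7.105 m/s. Hydraulic depth D_h = A/T = 28.76/8.118 = 3.542 m.
Froude number Fr = V/√(g·D_h) = 7.105/√(9.81×3.542) = 1.21, which is greater than 1, so the flow is supercritical.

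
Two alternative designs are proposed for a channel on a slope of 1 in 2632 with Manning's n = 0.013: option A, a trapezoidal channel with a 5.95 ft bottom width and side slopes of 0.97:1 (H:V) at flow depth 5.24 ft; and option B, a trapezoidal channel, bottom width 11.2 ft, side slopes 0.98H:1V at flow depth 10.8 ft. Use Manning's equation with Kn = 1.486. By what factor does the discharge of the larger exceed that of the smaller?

6.5

Channel A: With bottom width b = 5.95 ft and side slope z = 0.97: A = (b + zy)y = (5.95 + 0.97×5.24)×5.24 = 57.81 ft²; P = b + 2y√(1+z²) = 5.95 + 2×5.24×1.393 = 20.55 ft. Hydraulic radius R = A/P = 57.81/20.55 = 2.813 ft. Q_A = (1.486/0.013)·57.81·2.813^(2/3)·√0.0003799 = 256.7 ft³/s.
Channel B: With bottom width b = 11.2 ft and side slope z = 0.98: A = (b + zy)y = (11.2 + 0.98×10.8)×10.8 = 235.3 ft²; P = b + 2y√(1+z²) = 11.2 + 2×10.8×1.4 = 41.44 ft. Hydraulic radius R = A/P = 235.3/41.44 = 5.677 ft. Q_B = (1.486/0.013)·235.3·5.677^(2/3)·√0.0003799 = 1668 ft³/s.
The larger discharge is 1668 ft³/s and the smaller is 256.7 ft³/s; the ratio is 6.5.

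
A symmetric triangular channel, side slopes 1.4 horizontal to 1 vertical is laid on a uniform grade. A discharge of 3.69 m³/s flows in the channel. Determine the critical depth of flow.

At critical depth, Q² T / (g A³) = 1, i.e. A³/T = Q²/g = 3.69²/9.81 = 1.388.
At y = 0.901 m: A³/T = 0.5819 — too small.
At y = 1.07 m: A³/T = 1.375 — close enough.

y_c = 1.07 m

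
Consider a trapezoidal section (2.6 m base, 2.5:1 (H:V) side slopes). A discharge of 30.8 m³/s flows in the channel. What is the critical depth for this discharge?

y_c = 1.55 m

At critical depth, Q² T / (g A³) = 1, i.e. A³/T = Q²/g = 30.8²/9.81 = 96.7.
At y = 1.71 m: A³/T = 145.7 — over.
At y = 1.55 m: A³/T = 97.67 — matches.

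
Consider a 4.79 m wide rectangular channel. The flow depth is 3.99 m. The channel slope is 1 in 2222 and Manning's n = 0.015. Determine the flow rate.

Q = 35.4 m³/s

Flow area A = b·y = 4.79 × 3.99 = 19.11 m². Wetted perimeter P = b + 2y = 4.79 + 2×3.99 = 12.77 m.
Hydraulic radius R = A/P = 19.11/12.77 = 1.497 m.
Manning's equation: Q = (1/n) A R^(2/3) S^(1/2) = (1/0.015) × 19.11 × 1.497^(2/3) × 0.00045^(1/2) = 35.4 m³/s.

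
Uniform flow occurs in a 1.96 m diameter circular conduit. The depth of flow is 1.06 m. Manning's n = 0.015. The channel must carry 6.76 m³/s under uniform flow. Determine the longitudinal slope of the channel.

For a circular section of diameter D = 1.96 m at depth y = 1.06 m, the central angle is θ = 2 arccos(1 − 2y/D) = 3.305 rad. Then A = (D²/8)(θ − sin θ) = 1.665 m² and P = Dθ/2 = 3.239 m.
Hydraulic radius R = A/P = 1.665/3.239 = 0.5141 m.
From Manning's equation, S = [nQ / (1 A R^(2/3))]² = [0.015 × 6.76 / (1 × 1.665 × 0.5141^(2/3))]² = 0.009.

S = 0.009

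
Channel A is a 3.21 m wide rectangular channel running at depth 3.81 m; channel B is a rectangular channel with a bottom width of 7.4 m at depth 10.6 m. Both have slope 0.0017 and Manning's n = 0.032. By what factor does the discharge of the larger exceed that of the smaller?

Channel A: Flow area A = b·y = 3.21 × 3.81 = 12.23 m². Wetted perimeter P = b + 2y = 3.21 + 2×3.81 = 10.83 m. Hydraulic radius R = A/P = 12.23/10.83 = 1.129 m. Q_A = (1/0.032)·12.23·1.129^(2/3)·√0.0017 = 17.09 m³/s.
Channel B: Flow area A = b·y = 7.4 × 10.6 = 78.44 m². Wetted perimeter P = b + 2y = 7.4 + 2×10.6 = 28.6 m. Hydraulic radius R = A/P = 78.44/28.6 = 2.743 m. Q_B = (1/0.032)·78.44·2.743^(2/3)·√0.0017 = 198 m³/s.
The larger discharge is 198 m³/s and the smaller is 17.09 m³/s; the ratio is 11.6.

11.6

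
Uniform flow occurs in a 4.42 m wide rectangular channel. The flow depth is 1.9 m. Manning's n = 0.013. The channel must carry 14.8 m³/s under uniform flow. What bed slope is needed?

Flow area A = b·y = 4.42 × 1.9 = 8.398 m². Wetted perimeter P = b + 2y = 4.42 + 2×1.9 = 8.22 m.
Hydraulic radius R = A/P = 8.398/8.22 = 1.022 m.
From Manning's equation, S = [nQ / (1 A R^(2/3))]² = [0.013 × 14.8 / (1 × 8.398 × 1.022^(2/3))]² = 0.00051.

S = 0.00051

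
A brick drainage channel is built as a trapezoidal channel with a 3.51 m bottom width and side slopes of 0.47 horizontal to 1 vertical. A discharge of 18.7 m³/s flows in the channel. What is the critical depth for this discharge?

y_c = 1.34 m

At critical depth, Q² T / (g A³) = 1, i.e. A³/T = Q²/g = 18.7²/9.81 = 35.65.
Try y = 1.62 m: A³/T = 65.83 — over.
Try y = 1.34 m: A³/T = 35.79 — ≈ 35.65.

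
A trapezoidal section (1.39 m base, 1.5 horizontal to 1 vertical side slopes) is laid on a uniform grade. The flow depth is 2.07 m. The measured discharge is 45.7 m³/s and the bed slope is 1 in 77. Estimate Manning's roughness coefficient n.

n = 0.024

With bottom width b = 1.39 m and side slope z = 1.5: A = (b + zy)y = (1.39 + 1.5×2.07)×2.07 = 9.305 m²; P = b + 2y√(1+z²) = 1.39 + 2×2.07×1.803 = 8.853 m.
Hydraulic radius R = A/P = 9.305/8.853 = 1.051 m.
Rearranging Manning's equation: n = (1/Q) A R^(2/3) S^(1/2) = (1/45.7) × 9.305 × 1.051^(2/3) × √0.01299 = 0.024.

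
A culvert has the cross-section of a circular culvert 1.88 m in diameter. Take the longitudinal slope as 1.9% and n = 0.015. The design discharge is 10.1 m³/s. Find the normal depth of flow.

Manning's equation rearranged: A R^(2/3) = nQ / (1·√S) = 0.015 × 10.1 / (√0.019) = 1.099.
Try y = 0.783 m: A R^(2/3) = 0.6086 — too small.
Try y = 1.11 m: A R^(2/3) = 1.1 — close enough.

y_n = 1.11 m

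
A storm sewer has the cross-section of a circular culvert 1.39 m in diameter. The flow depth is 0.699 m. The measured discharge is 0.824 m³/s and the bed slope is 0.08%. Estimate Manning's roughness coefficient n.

For a circular section of diameter D = 1.39 m at depth y = 0.699 m, the central angle is θ = 2 arccos(1 − 2y/D) = 3.153 rad. Then A = (D²/8)(θ − sin θ) = 0.7643 m² and P = Dθ/2 = 2.191 m.
Hydraulic radius R = A/P = 0.7643/2.191 = 0.3488 m.
Rearranging Manning's equation: n = (1/Q) A R^(2/3) S^(1/2) = (1/0.824) × 0.7643 × 0.3488^(2/3) × √0.0008 = 0.013.

n = 0.013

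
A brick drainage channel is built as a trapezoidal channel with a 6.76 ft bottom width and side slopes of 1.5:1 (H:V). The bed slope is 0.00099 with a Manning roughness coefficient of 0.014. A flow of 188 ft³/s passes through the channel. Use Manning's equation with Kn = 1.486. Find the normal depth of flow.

y_n = 3.12 ft

Manning's equation rearranged: A R^(2/3) = nQ / (1.486·√S) = 0.014 × 188 / (1.486 × √0.00099) = 56.29.
Trying y = 2.7 ft: A R^(2/3) = 42.7 — too small.
Trying y = 3.75 ft: A R^(2/3) = 80.69 — too large.
Trying y = 3.12 ft: A R^(2/3) = 56.32 — close enough.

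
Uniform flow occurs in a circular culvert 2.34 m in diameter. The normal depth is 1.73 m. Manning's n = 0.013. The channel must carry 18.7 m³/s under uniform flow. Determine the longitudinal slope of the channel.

S = 0.00812

For a circular section of diameter D = 2.34 m at depth y = 1.73 m, the central angle is θ = 2 arccos(1 − 2y/D) = 4.14 rad. Then A = (D²/8)(θ − sin θ) = 3.409 m² and P = Dθ/2 = 4.844 m.
Hydraulic radius R = A/P = 3.409/4.844 = 0.7038 m.
From Manning's equation, S = [nQ / (1 A R^(2/3))]² = [0.013 × 18.7 / (1 × 3.409 × 0.7038^(2/3))]² = 0.00812.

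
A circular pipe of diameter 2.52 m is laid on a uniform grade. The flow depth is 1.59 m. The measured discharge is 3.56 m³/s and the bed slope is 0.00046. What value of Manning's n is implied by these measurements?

n = 0.016

For a circular section of diameter D = 2.52 m at depth y = 1.59 m, the central angle is θ = 2 arccos(1 − 2y/D) = 3.672 rad. Then A = (D²/8)(θ − sin θ) = 3.316 m² and P = Dθ/2 = 4.626 m.
Hydraulic radius R = A/P = 3.316/4.626 = 0.7167 m.
Rearranging Manning's equation: n = (1/Q) A R^(2/3) S^(1/2) = (1/3.56) × 3.316 × 0.7167^(2/3) × √0.00046 = 0.016.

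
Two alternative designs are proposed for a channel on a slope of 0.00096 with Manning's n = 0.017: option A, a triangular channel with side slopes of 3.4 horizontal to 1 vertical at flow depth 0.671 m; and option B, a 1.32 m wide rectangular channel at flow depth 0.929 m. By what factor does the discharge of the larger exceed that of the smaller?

1.11

Channel A: For a triangular section with side slope z = 3.4: A = zy² = 3.4×0.671² = 1.531 m²; P = 2y√(1+z²) = 2×0.671×3.544 = 4.756 m. Hydraulic radius R = A/P = 1.531/4.756 = 0.3219 m. Q_A = (1/0.017)·1.531·0.3219^(2/3)·√0.00096 = 1.31 m³/s.
Channel B: Flow area A = b·y = 1.32 × 0.929 = 1.226 m². Wetted perimeter P = b + 2y = 1.32 + 2×0.929 = 3.178 m. Hydraulic radius R = A/P = 1.226/3.178 = 0.3859 m. Q_B = (1/0.017)·1.226·0.3859^(2/3)·√0.00096 = 1.185 m³/s.
The larger discharge is 1.31 m³/s and the smaller is 1.185 m³/s; the ratio is 1.11.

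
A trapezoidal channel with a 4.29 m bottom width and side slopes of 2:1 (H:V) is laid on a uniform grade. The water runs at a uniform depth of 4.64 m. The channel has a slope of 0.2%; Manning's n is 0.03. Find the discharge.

Q = 174 m³/s

With bottom width b = 4.29 m and side slope z = 2: A = (b + zy)y = (4.29 + 2×4.64)×4.64 = 62.96 m²; P = b + 2y√(1+z²) = 4.29 + 2×4.64×2.236 = 25.04 m.
Hydraulic radius R = A/P = 62.96/25.04 = 2.514 m.
Manning's equation: Q = (1/n) A R^(2/3) S^(1/2) = (1/0.03) × 62.96 × 2.514^(2/3) × 0.002^(1/2) = 174 m³/s.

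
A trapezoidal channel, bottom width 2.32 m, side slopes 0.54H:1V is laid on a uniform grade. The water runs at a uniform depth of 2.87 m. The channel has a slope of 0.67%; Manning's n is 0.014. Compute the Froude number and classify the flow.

supercritical

With bottom width b = 2.32 m and side slope z = 0.54: A = (b + zy)y = (2.32 + 0.54×2.87)×2.87 = 11.11 m²; P = b + 2y√(1+z²) = 2.32 + 2×2.87×1.136 = 8.843 m.
Hydraulic radius R = A/P = 11.11/8.843 = 1.256 m.
V = (1/n) R^(2/3) √S = (1/0.014) × 1.256^(2/3) × √0.0067 = 6.806 m/s. Hydraulic depth D_h = A/T = 11.11/5.42 = 2.049 m.
Froude number Fr = V/√(g·D_h) = 6.806/√(9.81×2.049) = 1.52, which is greater than 1, so the flow is supercritical.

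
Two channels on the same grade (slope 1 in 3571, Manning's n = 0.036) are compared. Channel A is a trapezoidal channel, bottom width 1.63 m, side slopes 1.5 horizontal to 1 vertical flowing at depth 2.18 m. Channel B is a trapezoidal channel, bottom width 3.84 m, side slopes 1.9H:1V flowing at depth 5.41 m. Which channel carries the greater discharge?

Channel A: With bottom width b = 1.63 m and side slope z = 1.5: A = (b + zy)y = (1.63 + 1.5×2.18)×2.18 = 10.68 m²; P = b + 2y√(1+z²) = 1.63 + 2×2.18×1.803 = 9.49 m. Hydraulic radius R = A/P = 10.68/9.49 = 1.126 m. Q_A = (1/0.036)·10.68·1.126^(2/3)·√0.00028 = 5.373 m³/s.
Channel B: With bottom width b = 3.84 m and side slope z = 1.9: A = (b + zy)y = (3.84 + 1.9×5.41)×5.41 = 76.38 m²; P = b + 2y√(1+z²) = 3.84 + 2×5.41×2.147 = 27.07 m. Hydraulic radius R = A/P = 76.38/27.07 = 2.822 m. Q_B = (1/0.036)·76.38·2.822^(2/3)·√0.00028 = 70.9 m³/s.
Q_A = 5.373 m³/s vs Q_B = 70.9 m³/s, so channel B carries more.

channel B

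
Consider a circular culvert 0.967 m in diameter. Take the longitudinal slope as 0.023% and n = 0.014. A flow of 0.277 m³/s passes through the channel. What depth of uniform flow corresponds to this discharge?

Manning's equation rearranged: A R^(2/3) = nQ / (1·√S) = 0.014 × 0.277 / (√0.00023) = 0.2557.
At y = 0.504 m: A R^(2/3) = 0.1528 — too small.
At y = 0.715 m: A R^(2/3) = 0.2556 — matches.

y_n = 0.715 m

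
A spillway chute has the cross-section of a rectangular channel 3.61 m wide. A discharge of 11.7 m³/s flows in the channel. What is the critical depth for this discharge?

For a rectangular channel, critical depth y_c = (q²/g)^(1/3) where q = Q/b = 11.7/3.61 = 3.241 m²/s.
So y_c = (3.241²/9.81)^(1/3) = 1.02 m.

y_c = 1.02 m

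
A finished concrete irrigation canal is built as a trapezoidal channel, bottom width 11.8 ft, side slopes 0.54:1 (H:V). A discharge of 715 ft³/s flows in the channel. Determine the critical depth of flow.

At critical depth, Q² T / (g A³) = 1, i.e. A³/T = Q²/g = 715²/32.2 = 15880.
At y = 3.34 ft: A³/T = 6088 — too small.
At y = 5.67 ft: A³/T = 33380 — too large.
At y = 4.51 ft: A³/T = 15870 — matches.

y_c = 4.51 ft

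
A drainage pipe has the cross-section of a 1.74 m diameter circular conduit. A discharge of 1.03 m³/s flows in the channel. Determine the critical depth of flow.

y_c = 0.493 m

At critical depth, Q² T / (g A³) = 1, i.e. A³/T = Q²/g = 1.03²/9.81 = 0.1081.
Trying y = 0.572 m: A³/T = 0.193 — over.
Trying y = 0.415 m: A³/T = 0.05549 — short.
Trying y = 0.493 m: A³/T = 0.1085 — close enough.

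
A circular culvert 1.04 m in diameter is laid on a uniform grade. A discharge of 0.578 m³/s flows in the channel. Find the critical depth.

At critical depth, Q² T / (g A³) = 1, i.e. A³/T = Q²/g = 0.578²/9.81 = 0.03406.
Try y = 0.474 m: A³/T = 0.05171 — too large.
Try y = 0.425 m: A³/T = 0.03404 — matches.

y_c = 0.425 m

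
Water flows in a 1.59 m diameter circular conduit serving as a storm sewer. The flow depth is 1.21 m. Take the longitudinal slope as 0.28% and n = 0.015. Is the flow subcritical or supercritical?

For a circular section of diameter D = 1.59 m at depth y = 1.21 m, the central angle is θ = 2 arccos(1 − 2y/D) = 4.24 rad. Then A = (D²/8)(θ − sin θ) = 1.621 m² and P = Dθ/2 = 3.371 m.
Hydraulic radius R = A/P = 1.621/3.371 = 0.481 m.
V = (1/n) R^(2/3) √S = (1/0.015) × 0.481^(2/3) × √0.0028 = 2.166 m/s. Hydraulic depth D_h = A/T = 1.621/1.356 = 1.195 m.
Froude number Fr = V/√(g·D_h) = 2.166/√(9.81×1.195) = 0.632, which is less than 1, so the flow is subcritical.

subcritical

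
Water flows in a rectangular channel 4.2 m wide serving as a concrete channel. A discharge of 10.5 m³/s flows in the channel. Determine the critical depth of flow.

For a rectangular channel, critical depth y_c = (q²/g)^(1/3) where q = Q/b = 10.5/4.2 = 2.5 m²/s.
So y_c = (2.5²/9.81)^(1/3) = 0.86 m.

y_c = 0.86 m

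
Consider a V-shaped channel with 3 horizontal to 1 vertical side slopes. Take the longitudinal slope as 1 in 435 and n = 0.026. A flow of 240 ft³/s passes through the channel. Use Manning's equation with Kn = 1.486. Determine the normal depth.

y_n = 4.27 ft

Manning's equation rearranged: A R^(2/3) = nQ / (1.486·√S) = 0.026 × 240 / (1.486 × √0.002299) = 87.58.
Trying y = 3.41 ft: A R^(2/3) = 48.07 — short.
Trying y = 4.27 ft: A R^(2/3) = 87.56 — ≈ 87.58.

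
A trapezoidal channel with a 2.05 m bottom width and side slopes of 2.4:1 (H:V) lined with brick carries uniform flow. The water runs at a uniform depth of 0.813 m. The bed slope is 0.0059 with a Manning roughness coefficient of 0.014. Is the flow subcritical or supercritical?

supercritical

With bottom width b = 2.05 m and side slope z = 2.4: A = (b + zy)y = (2.05 + 2.4×0.813)×0.813 = 3.253 m²; P = b + 2y√(1+z²) = 2.05 + 2×0.813×2.6 = 6.278 m.
Hydraulic radius R = A/P = 3.253/6.278 = 0.5182 m.
V = (1/n) R^(2/3) √S = (1/0.014) × 0.5182^(2/3) × √0.0059 = 3.54 m/s. Hydraulic depth D_h = A/T = 3.253/5.952 = 0.5465 m.
Froude number Fr = V/√(g·D_h) = 3.54/√(9.81×0.5465) = 1.53, which is greater than 1, so the flow is supercritical.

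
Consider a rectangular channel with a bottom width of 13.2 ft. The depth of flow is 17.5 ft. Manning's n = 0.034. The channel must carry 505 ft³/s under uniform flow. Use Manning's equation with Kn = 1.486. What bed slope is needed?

S = 0.00031

Flow area A = b·y = 13.2 × 17.5 = 231 ft². Wetted perimeter P = b + 2y = 13.2 + 2×17.5 = 48.2 ft.
Hydraulic radius R = A/P = 231/48.2 = 4.793 ft.
From Manning's equation, S = [nQ / (1.486 A R^(2/3))]² = [0.034 × 505 / (1.486 × 231 × 4.793^(2/3))]² = 0.00031.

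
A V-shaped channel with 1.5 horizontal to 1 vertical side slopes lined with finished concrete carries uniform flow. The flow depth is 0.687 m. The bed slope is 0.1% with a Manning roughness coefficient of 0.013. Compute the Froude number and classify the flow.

subcritical

For a triangular section with side slope z = 1.5: A = zy² = 1.5×0.687² = 0.708 m²; P = 2y√(1+z²) = 2×0.687×1.803 = 2.477 m.
Hydraulic radius R = A/P = 0.708/2.477 = 0.2858 m.
V = (1/n) R^(2/3) √S = (1/0.013) × 0.2858^(2/3) × √0.001 = 1.055 m/s. Hydraulic depth D_h = A/T = 0.708/2.061 = 0.3435 m.
Froude number Fr = V/√(g·D_h) = 1.055/√(9.81×0.3435) = 0.575, which is less than 1, so the flow is subcritical.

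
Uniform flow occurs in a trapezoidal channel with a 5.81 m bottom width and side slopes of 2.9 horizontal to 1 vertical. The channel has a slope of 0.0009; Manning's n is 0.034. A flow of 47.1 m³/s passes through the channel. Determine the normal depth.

y_n = 2.75 m

Manning's equation rearranged: A R^(2/3) = nQ / (1·√S) = 0.034 × 47.1 / (√0.0009) = 53.38.
Trying y = 3.15 m: A R^(2/3) = 71.53 — over.
Trying y = 1.97 m: A R^(2/3) = 26.6 — short.
Trying y = 2.75 m: A R^(2/3) = 53.39 — close enough.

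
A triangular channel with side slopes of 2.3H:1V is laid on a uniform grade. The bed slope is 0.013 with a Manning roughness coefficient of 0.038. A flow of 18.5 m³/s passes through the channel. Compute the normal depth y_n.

y_n = 1.76 m

Manning's equation rearranged: A R^(2/3) = nQ / (1·√S) = 0.038 × 18.5 / (√0.013) = 6.166.
Try y = 2.19 m: A R^(2/3) = 11.06 — over.
Try y = 1.42 m: A R^(2/3) = 3.484 — short.
Try y = 1.76 m: A R^(2/3) = 6.176 — matches.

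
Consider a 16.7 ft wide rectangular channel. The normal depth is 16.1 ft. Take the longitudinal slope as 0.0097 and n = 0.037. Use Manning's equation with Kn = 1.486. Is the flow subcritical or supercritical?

Flow area A = b·y = 16.7 × 16.1 = 268.9 ft². Wetted perimeter P = b + 2y = 16.7 + 2×16.1 = 48.9 ft.
Hydraulic radius R = A/P = 268.9/48.9 = 5.498 ft.
V = (1.486/n) R^(2/3) √S = (1.486/0.037) × 5.498^(2/3) × √0.0097 = 12.32 ft/s. Hydraulic depth D_h = A/T = 268.9/16.7 = 16.1 ft.
Froude number Fr = V/√(g·D_h) = 12.32/√(32.2×16.1) = 0.541, which is less than 1, so the flow is subcritical.

subcritical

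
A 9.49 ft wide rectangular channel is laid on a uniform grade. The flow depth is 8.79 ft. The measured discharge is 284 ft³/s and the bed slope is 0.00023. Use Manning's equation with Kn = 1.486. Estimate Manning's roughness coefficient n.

Flow area A = b·y = 9.49 × 8.79 = 83.42 ft². Wetted perimeter P = b + 2y = 9.49 + 2×8.79 = 27.07 ft.
Hydraulic radius R = A/P = 83.42/27.07 = 3.082 ft.
Rearranging Manning's equation: n = (1.486/Q) A R^(2/3) S^(1/2) = (1.486/284) × 83.42 × 3.082^(2/3) × √0.00023 = 0.014.

n = 0.014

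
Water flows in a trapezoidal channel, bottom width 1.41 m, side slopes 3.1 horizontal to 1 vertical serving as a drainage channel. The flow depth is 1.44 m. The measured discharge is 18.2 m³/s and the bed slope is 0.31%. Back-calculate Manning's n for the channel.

With bottom width b = 1.41 m and side slope z = 3.1: A = (b + zy)y = (1.41 + 3.1×1.44)×1.44 = 8.459 m²; P = b + 2y√(1+z²) = 1.41 + 2×1.44×3.257 = 10.79 m.
Hydraulic radius R = A/P = 8.459/10.79 = 0.7839 m.
Rearranging Manning's equation: n = (1/Q) A R^(2/3) S^(1/2) = (1/18.2) × 8.459 × 0.7839^(2/3) × √0.0031 = 0.022.

n = 0.022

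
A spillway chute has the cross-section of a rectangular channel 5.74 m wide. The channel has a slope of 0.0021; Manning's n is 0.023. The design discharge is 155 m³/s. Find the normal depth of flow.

y_n = 8.2 m

Manning's equation rearranged: A R^(2/3) = nQ / (1·√S) = 0.023 × 155 / (√0.0021) = 77.79.
Trying y = 6.13 m: A R^(2/3) = 55.01 — too small.
Trying y = 9.63 m: A R^(2/3) = 93.81 — too large.
Trying y = 8.2 m: A R^(2/3) = 77.82 — matches.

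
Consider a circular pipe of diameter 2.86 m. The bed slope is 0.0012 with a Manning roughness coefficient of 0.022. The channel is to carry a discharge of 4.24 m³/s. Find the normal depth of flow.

Manning's equation rearranged: A R^(2/3) = nQ / (1·√S) = 0.022 × 4.24 / (√0.0012) = 2.693.
At y = 1.27 m: A R^(2/3) = 2.09 — short.
At y = 1.67 m: A R^(2/3) = 3.309 — over.
At y = 1.47 m: A R^(2/3) = 2.691 — matches.

y_n = 1.47 m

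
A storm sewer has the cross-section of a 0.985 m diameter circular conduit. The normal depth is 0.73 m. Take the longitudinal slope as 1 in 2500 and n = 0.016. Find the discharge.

Q = 0.336 m³/s

For a circular section of diameter D = 0.985 m at depth y = 0.73 m, the central angle is θ = 2 arccos(1 − 2y/D) = 4.148 rad. Then A = (D²/8)(θ − sin θ) = 0.6055 m² and P = Dθ/2 = 2.043 m.
Hydraulic radius R = A/P = 0.6055/2.043 = 0.2964 m.
Manning's equation: Q = (1/n) A R^(2/3) S^(1/2) = (1/0.016) × 0.6055 × 0.2964^(2/3) × 0.0004^(1/2) = 0.336 m³/s.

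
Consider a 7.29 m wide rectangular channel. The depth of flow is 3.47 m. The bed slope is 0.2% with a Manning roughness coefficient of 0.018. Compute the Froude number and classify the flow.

Flow area A = b·y = 7.29 × 3.47 = 25.3 m². Wetted perimeter P = b + 2y = 7.29 + 2×3.47 = 14.23 m.
Hydraulic radius R = A/P = 25.3/14.23 = 1.778 m.
V = (1/n) R^(2/3) √S = (1/0.018) × 1.778^(2/3) × √0.002 = 3.646 m/s. Hydraulic depth D_h = A/T = 25.3/7.29 = 3.47 m.
Froude number Fr = V/√(g·D_h) = 3.646/√(9.81×3.47) = 0.625, which is less than 1, so the flow is subcritical.

subcritical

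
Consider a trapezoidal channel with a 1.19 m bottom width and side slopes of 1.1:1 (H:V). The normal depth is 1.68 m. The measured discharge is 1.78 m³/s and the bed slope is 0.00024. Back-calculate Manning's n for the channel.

With bottom width b = 1.19 m and side slope z = 1.1: A = (b + zy)y = (1.19 + 1.1×1.68)×1.68 = 5.104 m²; P = b + 2y√(1+z²) = 1.19 + 2×1.68×1.487 = 6.185 m.
Hydraulic radius R = A/P = 5.104/6.185 = 0.8252 m.
Rearranging Manning's equation: n = (1/Q) A R^(2/3) S^(1/2) = (1/1.78) × 5.104 × 0.8252^(2/3) × √0.00024 = 0.0391.

n = 0.0391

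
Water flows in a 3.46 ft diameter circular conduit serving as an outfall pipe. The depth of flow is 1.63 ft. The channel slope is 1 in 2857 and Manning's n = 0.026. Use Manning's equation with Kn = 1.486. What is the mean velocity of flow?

V = 0.946 ft/s

For a circular section of diameter D = 3.46 ft at depth y = 1.63 ft, the central angle is θ = 2 arccos(1 − 2y/D) = 3.026 rad. Then A = (D²/8)(θ − sin θ) = 4.355 ft² and P = Dθ/2 = 5.235 ft.
Hydraulic radius R = A/P = 4.355/5.235 = 0.832 ft.
From Manning's equation, V = (1.486/n) R^(2/3) S^(1/2) = (1.486/0.026) × 0.832^(2/3) × 0.00035^(1/2) = 0.946 ft/s.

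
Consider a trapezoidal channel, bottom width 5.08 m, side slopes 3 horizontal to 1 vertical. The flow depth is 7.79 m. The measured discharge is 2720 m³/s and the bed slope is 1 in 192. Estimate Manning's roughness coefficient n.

With bottom width b = 5.08 m and side slope z = 3: A = (b + zy)y = (5.08 + 3×7.79)×7.79 = 221.6 m²; P = b + 2y√(1+z²) = 5.08 + 2×7.79×3.162 = 54.35 m.
Hydraulic radius R = A/P = 221.6/54.35 = 4.078 m.
Rearranging Manning's equation: n = (1/Q) A R^(2/3) S^(1/2) = (1/2720) × 221.6 × 4.078^(2/3) × √0.005208 = 0.015.

n = 0.015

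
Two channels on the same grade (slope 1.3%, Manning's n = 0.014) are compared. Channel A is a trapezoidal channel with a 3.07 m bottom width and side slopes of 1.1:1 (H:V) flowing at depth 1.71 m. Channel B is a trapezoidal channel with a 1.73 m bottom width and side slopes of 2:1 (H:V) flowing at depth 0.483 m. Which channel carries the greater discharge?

channel A

Channel A: With bottom width b = 3.07 m and side slope z = 1.1: A = (b + zy)y = (3.07 + 1.1×1.71)×1.71 = 8.466 m²; P = b + 2y√(1+z²) = 3.07 + 2×1.71×1.487 = 8.154 m. Hydraulic radius R = A/P = 8.466/8.154 = 1.038 m. Q_A = (1/0.014)·8.466·1.038^(2/3)·√0.013 = 70.7 m³/s.
Channel B: With bottom width b = 1.73 m and side slope z = 2: A = (b + zy)y = (1.73 + 2×0.483)×0.483 = 1.302 m²; P = b + 2y√(1+z²) = 1.73 + 2×0.483×2.236 = 3.89 m. Hydraulic radius R = A/P = 1.302/3.89 = 0.3347 m. Q_B = (1/0.014)·1.302·0.3347^(2/3)·√0.013 = 5.113 m³/s.
Q_A = 70.7 m³/s vs Q_B = 5.113 m³/s, so channel A carries more.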